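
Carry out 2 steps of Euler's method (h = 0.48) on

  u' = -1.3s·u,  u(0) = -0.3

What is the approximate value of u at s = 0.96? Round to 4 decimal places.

Euler: u_{n+1} = u_n + h·f(s_n, u_n).
s=0.000000, u=-0.300000: f=0.000000 → u ← -0.300000 + 0.48·0.000000 = -0.300000
s=0.480000, u=-0.300000: f=0.187200 → u ← -0.300000 + 0.48·0.187200 = -0.210144
u(0.96) ≈ -0.2101

-0.2101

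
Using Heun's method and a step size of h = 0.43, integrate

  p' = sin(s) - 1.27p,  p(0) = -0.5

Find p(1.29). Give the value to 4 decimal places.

Heun: k1 = f(s_n, p_n); k2 = f(s_n + h, p_n + h·k1); p_{n+1} = p_n + (h/2)·(k1 + k2).
s=0.000000, p=-0.500000:
  k1 = f(0.000000, -0.500000) = 0.635000
  k2 = f(0.430000, -0.226950) = 0.705097
  p ← -0.500000 + (0.43/2)·(0.635000 + 0.705097) = -0.211879
s=0.430000, p=-0.211879:
  k1 = f(0.430000, -0.211879) = 0.685957
  k2 = f(0.860000, 0.083083) = 0.652328
  p ← -0.211879 + (0.43/2)·(0.685957 + 0.652328) = 0.075852
s=0.860000, p=0.075852:
  k1 = f(0.860000, 0.075852) = 0.661510
  k2 = f(1.290000, 0.360302) = 0.503252
  p ← 0.075852 + (0.43/2)·(0.661510 + 0.503252) = 0.326276
p(1.29) ≈ 0.3263

0.3263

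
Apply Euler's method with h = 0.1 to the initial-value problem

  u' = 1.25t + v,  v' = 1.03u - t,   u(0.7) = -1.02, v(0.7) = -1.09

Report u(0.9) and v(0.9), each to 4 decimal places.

-1.0680, -1.4523

Euler on (u,v): u_{n+1} = u_n + h·u', v_{n+1} = v_n + h·v'.
0.700000: (-1.020000, -1.090000); f=(-0.215000, -1.750600) → (-1.041500, -1.265060)
0.800000: (-1.041500, -1.265060); f=(-0.265060, -1.872745) → (-1.068006, -1.452335)
(u(0.9), v(0.9)) ≈ (-1.0680, -1.4523)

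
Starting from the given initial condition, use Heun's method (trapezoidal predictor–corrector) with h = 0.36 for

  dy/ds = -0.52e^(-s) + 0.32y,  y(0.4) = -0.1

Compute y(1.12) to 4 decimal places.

-0.3328

Heun: k1 = f(s_n, y_n); k2 = f(s_n + h, y_n + h·k1); y_{n+1} = y_n + (h/2)·(k1 + k2).
s=0.400000, y=-0.100000:
  k1 = f(0.400000, -0.100000) = -0.380566
  k2 = f(0.760000, -0.237004) = -0.319028
  y ← -0.100000 + (0.36/2)·(-0.380566 + (-0.319028)) = -0.225927
s=0.760000, y=-0.225927:
  k1 = f(0.760000, -0.225927) = -0.315483
  k2 = f(1.120000, -0.339501) = -0.278306
  y ← -0.225927 + (0.36/2)·(-0.315483 + (-0.278306)) = -0.332809
y(1.12) ≈ -0.3328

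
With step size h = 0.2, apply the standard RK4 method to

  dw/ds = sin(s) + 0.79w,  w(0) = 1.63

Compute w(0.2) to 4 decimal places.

1.9300

RK4: k1 = f(s_n, w_n); k2 = f(s_n + h/2, w_n + (h/2)·k1); k3 = f(s_n + h/2, w_n + (h/2)·k2); k4 = f(s_n + h, w_n + h·k3); w_{n+1} = w_n + (h/6)·(k1 + 2k2 + 2k3 + k4).
s=0.000000, w=1.630000:
  k1 = f(0.000000, 1.630000) = 1.287700
  k2 = f(0.100000, 1.758770) = 1.489262
  k3 = f(0.100000, 1.778926) = 1.505185
  k4 = f(0.200000, 1.931037) = 1.724189
  w ← 1.630000 + (0.2/6)·(k1 + 2k2 + 2k3 + k4) = 1.930026
w(0.2) ≈ 1.9300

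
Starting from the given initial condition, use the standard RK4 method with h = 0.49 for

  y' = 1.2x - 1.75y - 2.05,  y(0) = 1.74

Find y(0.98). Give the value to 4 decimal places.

-0.2873

RK4: k1 = f(x_n, y_n); k2 = f(x_n + h/2, y_n + (h/2)·k1); k3 = f(x_n + h/2, y_n + (h/2)·k2); k4 = f(x_n + h, y_n + h·k3); y_{n+1} = y_n + (h/6)·(k1 + 2k2 + 2k3 + k4).
x=0.000000, y=1.740000:
  k1 = f(0.000000, 1.740000) = -5.095000
  k2 = f(0.245000, 0.491725) = -2.616519
  k3 = f(0.245000, 1.098953) = -3.679168
  k4 = f(0.490000, -0.062792) = -1.352114
  y ← 1.740000 + (0.49/6)·(k1 + 2k2 + 2k3 + k4) = 0.185190
x=0.490000, y=0.185190:
  k1 = f(0.490000, 0.185190) = -1.786083
  k2 = f(0.735000, -0.252400) = -0.726300
  k3 = f(0.735000, 0.007247) = -1.180682
  k4 = f(0.980000, -0.393344) = -0.185648
  y ← 0.185190 + (0.49/6)·(k1 + 2k2 + 2k3 + k4) = -0.287308
y(0.98) ≈ -0.2873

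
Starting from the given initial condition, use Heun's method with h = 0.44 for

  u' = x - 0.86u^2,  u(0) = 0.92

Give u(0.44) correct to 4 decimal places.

0.7886

Heun: k1 = f(x_n, u_n); k2 = f(x_n + h, u_n + h·k1); u_{n+1} = u_n + (h/2)·(k1 + k2).
x=0.000000, u=0.920000:
  k1 = f(0.000000, 0.920000) = -0.727904
  k2 = f(0.440000, 0.599722) = 0.130687
  u ← 0.920000 + (0.44/2)·(-0.727904 + 0.130687) = 0.788612
u(0.44) ≈ 0.7886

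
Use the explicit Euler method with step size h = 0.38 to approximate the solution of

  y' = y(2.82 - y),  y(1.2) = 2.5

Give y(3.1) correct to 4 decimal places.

2.8200

Euler: y_{n+1} = y_n + h·f(x_n, y_n).
x=1.200000, y=2.500000: f=0.800000 → y ← 2.500000 + 0.38·0.800000 = 2.804000
x=1.580000, y=2.804000: f=0.044864 → y ← 2.804000 + 0.38·0.044864 = 2.821048
x=1.960000, y=2.821048: f=-0.002957 → y ← 2.821048 + 0.38·(-0.002957) = 2.819925
x=2.340000, y=2.819925: f=0.000213 → y ← 2.819925 + 0.38·0.000213 = 2.820005
x=2.720000, y=2.820005: f=-0.000015 → y ← 2.820005 + 0.38·(-0.000015) = 2.820000
y(3.1) ≈ 2.8200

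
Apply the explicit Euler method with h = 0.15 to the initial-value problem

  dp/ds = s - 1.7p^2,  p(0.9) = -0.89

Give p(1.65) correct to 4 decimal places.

Euler: p_{n+1} = p_n + h·f(s_n, p_n).
s=0.900000, p=-0.890000: f=-0.446570 → p ← -0.890000 + 0.15·(-0.446570) = -0.956985
s=1.050000, p=-0.956985: f=-0.506896 → p ← -0.956985 + 0.15·(-0.506896) = -1.033020
s=1.200000, p=-1.033020: f=-0.614121 → p ← -1.033020 + 0.15·(-0.614121) = -1.125138
s=1.350000, p=-1.125138: f=-0.802091 → p ← -1.125138 + 0.15·(-0.802091) = -1.245452
s=1.500000, p=-1.245452: f=-1.136955 → p ← -1.245452 + 0.15·(-1.136955) = -1.415995
p(1.65) ≈ -1.4160

-1.4160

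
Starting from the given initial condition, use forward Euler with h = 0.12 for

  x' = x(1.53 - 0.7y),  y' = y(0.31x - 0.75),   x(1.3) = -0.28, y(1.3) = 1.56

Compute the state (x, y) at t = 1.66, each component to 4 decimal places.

-0.3385, 1.1334

Euler on (x,y): x_{n+1} = x_n + h·x', y_{n+1} = y_n + h·y'.
1.300000: (-0.280000, 1.560000); f=(-0.122640, -1.305408) → (-0.294717, 1.403351)
1.420000: (-0.294717, 1.403351); f=(-0.161403, -1.180727) → (-0.314085, 1.261664)
1.540000: (-0.314085, 1.261664); f=(-0.203161, -1.069092) → (-0.338465, 1.133373)
(x(1.66), y(1.66)) ≈ (-0.3385, 1.1334)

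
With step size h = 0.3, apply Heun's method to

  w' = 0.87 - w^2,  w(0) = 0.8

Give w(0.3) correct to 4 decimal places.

0.8517

Heun: k1 = f(t_n, w_n); k2 = f(t_n + h, w_n + h·k1); w_{n+1} = w_n + (h/2)·(k1 + k2).
t=0.000000, w=0.800000:
  k1 = f(0.000000, 0.800000) = 0.230000
  k2 = f(0.300000, 0.869000) = 0.114839
  w ← 0.800000 + (0.3/2)·(0.230000 + 0.114839) = 0.851726
w(0.3) ≈ 0.8517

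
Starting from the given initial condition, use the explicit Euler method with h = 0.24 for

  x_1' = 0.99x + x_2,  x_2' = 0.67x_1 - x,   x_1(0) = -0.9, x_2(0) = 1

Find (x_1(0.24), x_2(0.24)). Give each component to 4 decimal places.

Euler on (x_1,x_2): x_1_{n+1} = x_1_n + h·x_1', x_2_{n+1} = x_2_n + h·x_2'.
0.000000: (-0.900000, 1.000000); f=(1.000000, -0.603000) → (-0.660000, 0.855280)
(x_1(0.24), x_2(0.24)) ≈ (-0.6600, 0.8553)

-0.6600, 0.8553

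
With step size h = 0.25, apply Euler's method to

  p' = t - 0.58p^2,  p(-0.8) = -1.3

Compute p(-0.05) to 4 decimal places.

Euler: p_{n+1} = p_n + h·f(t_n, p_n).
t=-0.800000, p=-1.300000: f=-1.780200 → p ← -1.300000 + 0.25·(-1.780200) = -1.745050
t=-0.550000, p=-1.745050: f=-2.316216 → p ← -1.745050 + 0.25·(-2.316216) = -2.324104
t=-0.300000, p=-2.324104: f=-3.432846 → p ← -2.324104 + 0.25·(-3.432846) = -3.182315
p(-0.05) ≈ -3.1823

-3.1823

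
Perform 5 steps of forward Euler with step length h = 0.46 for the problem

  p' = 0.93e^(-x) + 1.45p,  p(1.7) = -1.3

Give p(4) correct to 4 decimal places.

-15.7710

Euler: p_{n+1} = p_n + h·f(x_n, p_n).
x=1.700000, p=-1.300000: f=-1.715104 → p ← -1.300000 + 0.46·(-1.715104) = -2.088948
x=2.160000, p=-2.088948: f=-2.921722 → p ← -2.088948 + 0.46·(-2.921722) = -3.432940
x=2.620000, p=-3.432940: f=-4.910057 → p ← -3.432940 + 0.46·(-4.910057) = -5.691566
x=3.080000, p=-5.691566: f=-8.210029 → p ← -5.691566 + 0.46·(-8.210029) = -9.468180
x=3.540000, p=-9.468180: f=-13.701878 → p ← -9.468180 + 0.46·(-13.701878) = -15.771043
p(4) ≈ -15.7710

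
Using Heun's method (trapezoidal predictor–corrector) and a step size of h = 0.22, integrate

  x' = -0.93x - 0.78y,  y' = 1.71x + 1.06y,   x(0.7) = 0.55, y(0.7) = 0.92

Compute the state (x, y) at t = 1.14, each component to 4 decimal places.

-0.0206, 1.7488

Heun on (x,y): k1 = f(t_n, state_n); k2 = f(t_n + h, state_n + h·k1); state_{n+1} = state_n + (h/2)·(k1 + k2).
0.700000: (0.550000, 0.920000)
  k1 = (-1.229100, 1.915700)
  predictor → (0.279598, 1.341454)
  k2 = (-1.306360, 1.900054)
  → (0.271099, 1.339733)
0.920000: (0.271099, 1.339733)
  k1 = (-1.297114, 1.883697)
  predictor → (-0.014266, 1.754146)
  k2 = (-1.354967, 1.835001)
  → (-0.020630, 1.748790)
(x(1.14), y(1.14)) ≈ (-0.0206, 1.7488)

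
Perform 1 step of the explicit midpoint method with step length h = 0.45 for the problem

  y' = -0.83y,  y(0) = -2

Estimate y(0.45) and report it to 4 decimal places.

-1.3925

Midpoint: k1 = f(x_n, y_n); k2 = f(x_n + h/2, y_n + (h/2)·k1); y_{n+1} = y_n + h·k2.
x=0.000000, y=-2.000000:
  k1 = f(0.000000, -2.000000) = 1.660000
  k2 = f(0.225000, -1.626500) = 1.349995
  y ← -2.000000 + 0.45·1.349995 = -1.392502
y(0.45) ≈ -1.3925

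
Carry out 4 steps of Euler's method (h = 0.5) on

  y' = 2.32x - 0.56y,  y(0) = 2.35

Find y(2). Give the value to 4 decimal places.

Euler: y_{n+1} = y_n + h·f(x_n, y_n).
x=0.000000, y=2.350000: f=-1.316000 → y ← 2.350000 + 0.5·(-1.316000) = 1.692000
x=0.500000, y=1.692000: f=0.212480 → y ← 1.692000 + 0.5·0.212480 = 1.798240
x=1.000000, y=1.798240: f=1.312986 → y ← 1.798240 + 0.5·1.312986 = 2.454733
x=1.500000, y=2.454733: f=2.105350 → y ← 2.454733 + 0.5·2.105350 = 3.507408
y(2) ≈ 3.5074

3.5074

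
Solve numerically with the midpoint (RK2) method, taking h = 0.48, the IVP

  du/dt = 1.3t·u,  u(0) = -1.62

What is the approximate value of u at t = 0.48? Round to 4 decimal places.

-1.8626

Midpoint: k1 = f(t_n, u_n); k2 = f(t_n + h/2, u_n + (h/2)·k1); u_{n+1} = u_n + h·k2.
t=0.000000, u=-1.620000:
  k1 = f(0.000000, -1.620000) = 0.000000
  k2 = f(0.240000, -1.620000) = -0.505440
  u ← -1.620000 + 0.48·(-0.505440) = -1.862611
u(0.48) ≈ -1.8626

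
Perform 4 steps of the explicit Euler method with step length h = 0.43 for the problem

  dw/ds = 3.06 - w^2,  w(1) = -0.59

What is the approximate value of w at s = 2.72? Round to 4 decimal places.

1.7493

Euler: w_{n+1} = w_n + h·f(s_n, w_n).
s=1.000000, w=-0.590000: f=2.711900 → w ← -0.590000 + 0.43·2.711900 = 0.576117
s=1.430000, w=0.576117: f=2.728089 → w ← 0.576117 + 0.43·2.728089 = 1.749195
s=1.860000, w=1.749195: f=0.000316 → w ← 1.749195 + 0.43·0.000316 = 1.749331
s=2.290000, w=1.749331: f=-0.000159 → w ← 1.749331 + 0.43·(-0.000159) = 1.749263
w(2.72) ≈ 1.7493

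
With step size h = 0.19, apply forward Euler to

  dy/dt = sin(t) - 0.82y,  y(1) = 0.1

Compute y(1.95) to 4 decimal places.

0.7102

Euler: y_{n+1} = y_n + h·f(t_n, y_n).
t=1.000000, y=0.100000: f=0.759471 → y ← 0.100000 + 0.19·0.759471 = 0.244299
t=1.190000, y=0.244299: f=0.728043 → y ← 0.244299 + 0.19·0.728043 = 0.382628
t=1.380000, y=0.382628: f=0.668099 → y ← 0.382628 + 0.19·0.668099 = 0.509567
t=1.570000, y=0.509567: f=0.582155 → y ← 0.509567 + 0.19·0.582155 = 0.620176
t=1.760000, y=0.620176: f=0.473610 → y ← 0.620176 + 0.19·0.473610 = 0.710162
y(1.95) ≈ 0.7102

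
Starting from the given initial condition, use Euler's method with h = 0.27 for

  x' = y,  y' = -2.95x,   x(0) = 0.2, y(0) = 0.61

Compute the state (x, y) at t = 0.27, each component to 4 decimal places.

Euler on (x,y): x_{n+1} = x_n + h·x', y_{n+1} = y_n + h·y'.
0.000000: (0.200000, 0.610000); f=(0.610000, -0.590000) → (0.364700, 0.450700)
(x(0.27), y(0.27)) ≈ (0.3647, 0.4507)

0.3647, 0.4507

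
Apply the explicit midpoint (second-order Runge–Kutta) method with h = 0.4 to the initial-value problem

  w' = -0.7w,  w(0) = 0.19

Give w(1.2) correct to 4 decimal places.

Midpoint: k1 = f(t_n, w_n); k2 = f(t_n + h/2, w_n + (h/2)·k1); w_{n+1} = w_n + h·k2.
t=0.000000, w=0.190000:
  k1 = f(0.000000, 0.190000) = -0.133000
  k2 = f(0.200000, 0.163400) = -0.114380
  w ← 0.190000 + 0.4·(-0.114380) = 0.144248
t=0.400000, w=0.144248:
  k1 = f(0.400000, 0.144248) = -0.100974
  k2 = f(0.600000, 0.124053) = -0.086837
  w ← 0.144248 + 0.4·(-0.086837) = 0.109513
t=0.800000, w=0.109513:
  k1 = f(0.800000, 0.109513) = -0.076659
  k2 = f(1.000000, 0.094181) = -0.065927
  w ← 0.109513 + 0.4·(-0.065927) = 0.083142
w(1.2) ≈ 0.0831

0.0831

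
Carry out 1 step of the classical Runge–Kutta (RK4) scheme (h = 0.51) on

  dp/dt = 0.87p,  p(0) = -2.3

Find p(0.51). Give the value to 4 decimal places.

-3.5841

RK4: k1 = f(t_n, p_n); k2 = f(t_n + h/2, p_n + (h/2)·k1); k3 = f(t_n + h/2, p_n + (h/2)·k2); k4 = f(t_n + h, p_n + h·k3); p_{n+1} = p_n + (h/6)·(k1 + 2k2 + 2k3 + k4).
t=0.000000, p=-2.300000:
  k1 = f(0.000000, -2.300000) = -2.001000
  k2 = f(0.255000, -2.810255) = -2.444922
  k3 = f(0.255000, -2.923455) = -2.543406
  k4 = f(0.510000, -3.597137) = -3.129509
  p ← -2.300000 + (0.51/6)·(k1 + 2k2 + 2k3 + k4) = -3.584109
p(0.51) ≈ -3.5841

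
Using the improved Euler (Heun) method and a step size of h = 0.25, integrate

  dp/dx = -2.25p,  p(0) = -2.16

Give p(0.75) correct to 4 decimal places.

Heun: k1 = f(x_n, p_n); k2 = f(x_n + h, p_n + h·k1); p_{n+1} = p_n + (h/2)·(k1 + k2).
x=0.000000, p=-2.160000:
  k1 = f(0.000000, -2.160000) = 4.860000
  k2 = f(0.250000, -0.945000) = 2.126250
  p ← -2.160000 + (0.25/2)·(4.860000 + 2.126250) = -1.286719
x=0.250000, p=-1.286719:
  k1 = f(0.250000, -1.286719) = 2.895117
  k2 = f(0.500000, -0.562939) = 1.266614
  p ← -1.286719 + (0.25/2)·(2.895117 + 1.266614) = -0.766502
x=0.500000, p=-0.766502:
  k1 = f(0.500000, -0.766502) = 1.724630
  k2 = f(0.750000, -0.335345) = 0.754526
  p ← -0.766502 + (0.25/2)·(1.724630 + 0.754526) = -0.456608
p(0.75) ≈ -0.4566

-0.4566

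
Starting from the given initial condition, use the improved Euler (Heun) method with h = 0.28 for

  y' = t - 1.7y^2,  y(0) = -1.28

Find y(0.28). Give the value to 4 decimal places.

Heun: k1 = f(t_n, y_n); k2 = f(t_n + h, y_n + h·k1); y_{n+1} = y_n + (h/2)·(k1 + k2).
t=0.000000, y=-1.280000:
  k1 = f(0.000000, -1.280000) = -2.785280
  k2 = f(0.280000, -2.059878) = -6.933268
  y ← -1.280000 + (0.28/2)·(-2.785280 + (-6.933268)) = -2.640597
y(0.28) ≈ -2.6406

-2.6406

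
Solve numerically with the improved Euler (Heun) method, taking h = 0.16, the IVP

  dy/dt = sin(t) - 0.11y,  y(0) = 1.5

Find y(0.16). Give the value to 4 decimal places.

1.4866

Heun: k1 = f(t_n, y_n); k2 = f(t_n + h, y_n + h·k1); y_{n+1} = y_n + (h/2)·(k1 + k2).
t=0.000000, y=1.500000:
  k1 = f(0.000000, 1.500000) = -0.165000
  k2 = f(0.160000, 1.473600) = -0.002778
  y ← 1.500000 + (0.16/2)·(-0.165000 + (-0.002778)) = 1.486578
y(0.16) ≈ 1.4866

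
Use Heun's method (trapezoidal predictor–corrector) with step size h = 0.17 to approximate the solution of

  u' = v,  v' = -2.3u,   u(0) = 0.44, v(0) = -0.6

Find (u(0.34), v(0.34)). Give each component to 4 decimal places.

0.1848, -0.8535

Heun on (u,v): k1 = f(t_n, state_n); k2 = f(t_n + h, state_n + h·k1); state_{n+1} = state_n + (h/2)·(k1 + k2).
0.000000: (0.440000, -0.600000)
  k1 = (-0.600000, -1.012000)
  predictor → (0.338000, -0.772040)
  k2 = (-0.772040, -0.777400)
  → (0.323377, -0.752099)
0.170000: (0.323377, -0.752099)
  k1 = (-0.752099, -0.743766)
  predictor → (0.195520, -0.878539)
  k2 = (-0.878539, -0.449695)
  → (0.184772, -0.853543)
(u(0.34), v(0.34)) ≈ (0.1848, -0.8535)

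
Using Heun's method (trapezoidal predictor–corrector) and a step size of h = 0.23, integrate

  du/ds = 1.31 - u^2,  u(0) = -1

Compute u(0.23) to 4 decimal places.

Heun: k1 = f(s_n, u_n); k2 = f(s_n + h, u_n + h·k1); u_{n+1} = u_n + (h/2)·(k1 + k2).
s=0.000000, u=-1.000000:
  k1 = f(0.000000, -1.000000) = 0.310000
  k2 = f(0.230000, -0.928700) = 0.447516
  u ← -1.000000 + (0.23/2)·(0.310000 + 0.447516) = -0.912886
u(0.23) ≈ -0.9129

-0.9129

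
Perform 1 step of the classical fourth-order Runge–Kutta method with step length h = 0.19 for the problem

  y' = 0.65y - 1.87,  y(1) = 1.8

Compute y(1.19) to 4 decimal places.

RK4: k1 = f(t_n, y_n); k2 = f(t_n + h/2, y_n + (h/2)·k1); k3 = f(t_n + h/2, y_n + (h/2)·k2); k4 = f(t_n + h, y_n + h·k3); y_{n+1} = y_n + (h/6)·(k1 + 2k2 + 2k3 + k4).
t=1.000000, y=1.800000:
  k1 = f(1.000000, 1.800000) = -0.700000
  k2 = f(1.095000, 1.733500) = -0.743225
  k3 = f(1.095000, 1.729394) = -0.745894
  k4 = f(1.190000, 1.658280) = -0.792118
  y ← 1.800000 + (0.19/6)·(k1 + 2k2 + 2k3 + k4) = 1.658439
y(1.19) ≈ 1.6584

1.6584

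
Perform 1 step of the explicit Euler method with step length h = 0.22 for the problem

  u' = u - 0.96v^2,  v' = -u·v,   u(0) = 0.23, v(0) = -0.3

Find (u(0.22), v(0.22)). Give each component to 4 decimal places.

0.2616, -0.2848

Euler on (u,v): u_{n+1} = u_n + h·u', v_{n+1} = v_n + h·v'.
0.000000: (0.230000, -0.300000); f=(0.143600, 0.069000) → (0.261592, -0.284820)
(u(0.22), v(0.22)) ≈ (0.2616, -0.2848)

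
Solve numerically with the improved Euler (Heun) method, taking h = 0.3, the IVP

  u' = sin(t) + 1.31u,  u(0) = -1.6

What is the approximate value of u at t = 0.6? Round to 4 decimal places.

Heun: k1 = f(t_n, u_n); k2 = f(t_n + h, u_n + h·k1); u_{n+1} = u_n + (h/2)·(k1 + k2).
t=0.000000, u=-1.600000:
  k1 = f(0.000000, -1.600000) = -2.096000
  k2 = f(0.300000, -2.228800) = -2.624208
  u ← -1.600000 + (0.3/2)·(-2.096000 + (-2.624208)) = -2.308031
t=0.300000, u=-2.308031:
  k1 = f(0.300000, -2.308031) = -2.728001
  k2 = f(0.600000, -3.126431) = -3.530983
  u ← -2.308031 + (0.3/2)·(-2.728001 + (-3.530983)) = -3.246879
u(0.6) ≈ -3.2469

-3.2469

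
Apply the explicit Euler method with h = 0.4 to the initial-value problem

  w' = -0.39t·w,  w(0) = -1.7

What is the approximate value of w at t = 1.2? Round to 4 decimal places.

-1.3950

Euler: w_{n+1} = w_n + h·f(t_n, w_n).
t=0.000000, w=-1.700000: f=0.000000 → w ← -1.700000 + 0.4·0.000000 = -1.700000
t=0.400000, w=-1.700000: f=0.265200 → w ← -1.700000 + 0.4·0.265200 = -1.593920
t=0.800000, w=-1.593920: f=0.497303 → w ← -1.593920 + 0.4·0.497303 = -1.394999
w(1.2) ≈ -1.3950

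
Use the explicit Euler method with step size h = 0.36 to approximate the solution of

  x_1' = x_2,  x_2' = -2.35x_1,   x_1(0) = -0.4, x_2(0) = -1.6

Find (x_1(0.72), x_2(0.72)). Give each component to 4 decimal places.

Euler on (x_1,x_2): x_1_{n+1} = x_1_n + h·x_1', x_2_{n+1} = x_2_n + h·x_2'.
0.000000: (-0.400000, -1.600000); f=(-1.600000, 0.940000) → (-0.976000, -1.261600)
0.360000: (-0.976000, -1.261600); f=(-1.261600, 2.293600) → (-1.430176, -0.435904)
(x_1(0.72), x_2(0.72)) ≈ (-1.4302, -0.4359)

-1.4302, -0.4359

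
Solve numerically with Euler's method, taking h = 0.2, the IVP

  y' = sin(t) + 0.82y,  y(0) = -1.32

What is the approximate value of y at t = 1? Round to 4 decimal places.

Euler: y_{n+1} = y_n + h·f(t_n, y_n).
t=0.000000, y=-1.320000: f=-1.082400 → y ← -1.320000 + 0.2·(-1.082400) = -1.536480
t=0.200000, y=-1.536480: f=-1.061244 → y ← -1.536480 + 0.2·(-1.061244) = -1.748729
t=0.400000, y=-1.748729: f=-1.044539 → y ← -1.748729 + 0.2·(-1.044539) = -1.957637
t=0.600000, y=-1.957637: f=-1.040620 → y ← -1.957637 + 0.2·(-1.040620) = -2.165761
t=0.800000, y=-2.165761: f=-1.058568 → y ← -2.165761 + 0.2·(-1.058568) = -2.377474
y(1) ≈ -2.3775

-2.3775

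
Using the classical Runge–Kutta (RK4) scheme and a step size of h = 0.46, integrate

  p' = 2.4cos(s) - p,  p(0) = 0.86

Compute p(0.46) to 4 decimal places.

RK4: k1 = f(s_n, p_n); k2 = f(s_n + h/2, p_n + (h/2)·k1); k3 = f(s_n + h/2, p_n + (h/2)·k2); k4 = f(s_n + h, p_n + h·k3); p_{n+1} = p_n + (h/6)·(k1 + 2k2 + 2k3 + k4).
s=0.000000, p=0.860000:
  k1 = f(0.000000, 0.860000) = 1.540000
  k2 = f(0.230000, 1.214200) = 1.122599
  k3 = f(0.230000, 1.118198) = 1.218601
  k4 = f(0.460000, 1.420557) = 0.729969
  p ← 0.860000 + (0.46/6)·(k1 + 2k2 + 2k3 + k4) = 1.393015
p(0.46) ≈ 1.3930

1.3930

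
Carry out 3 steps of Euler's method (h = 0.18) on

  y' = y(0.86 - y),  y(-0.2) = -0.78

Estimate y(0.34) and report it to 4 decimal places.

Euler: y_{n+1} = y_n + h·f(s_n, y_n).
s=-0.200000, y=-0.780000: f=-1.279200 → y ← -0.780000 + 0.18·(-1.279200) = -1.010256
s=-0.020000, y=-1.010256: f=-1.889437 → y ← -1.010256 + 0.18·(-1.889437) = -1.350355
s=0.160000, y=-1.350355: f=-2.984763 → y ← -1.350355 + 0.18·(-2.984763) = -1.887612
y(0.34) ≈ -1.8876

-1.8876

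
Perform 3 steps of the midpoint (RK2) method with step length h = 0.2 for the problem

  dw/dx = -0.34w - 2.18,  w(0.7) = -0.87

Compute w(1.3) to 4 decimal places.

-1.8919

Midpoint: k1 = f(x_n, w_n); k2 = f(x_n + h/2, w_n + (h/2)·k1); w_{n+1} = w_n + h·k2.
x=0.700000, w=-0.870000:
  k1 = f(0.700000, -0.870000) = -1.884200
  k2 = f(0.800000, -1.058420) = -1.820137
  w ← -0.870000 + 0.2·(-1.820137) = -1.234027
x=0.900000, w=-1.234027:
  k1 = f(0.900000, -1.234027) = -1.760431
  k2 = f(1.000000, -1.410071) = -1.700576
  w ← -1.234027 + 0.2·(-1.700576) = -1.574143
x=1.100000, w=-1.574143:
  k1 = f(1.100000, -1.574143) = -1.644792
  k2 = f(1.200000, -1.738622) = -1.588869
  w ← -1.574143 + 0.2·(-1.588869) = -1.891916
w(1.3) ≈ -1.8919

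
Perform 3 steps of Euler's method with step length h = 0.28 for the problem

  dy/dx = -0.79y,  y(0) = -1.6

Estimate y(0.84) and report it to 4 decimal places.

Euler: y_{n+1} = y_n + h·f(x_n, y_n).
x=0.000000, y=-1.600000: f=1.264000 → y ← -1.600000 + 0.28·1.264000 = -1.246080
x=0.280000, y=-1.246080: f=0.984403 → y ← -1.246080 + 0.28·0.984403 = -0.970447
x=0.560000, y=-0.970447: f=0.766653 → y ← -0.970447 + 0.28·0.766653 = -0.755784
y(0.84) ≈ -0.7558

-0.7558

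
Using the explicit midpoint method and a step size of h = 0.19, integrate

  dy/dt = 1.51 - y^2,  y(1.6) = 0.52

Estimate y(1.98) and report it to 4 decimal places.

0.8880

Midpoint: k1 = f(t_n, y_n); k2 = f(t_n + h/2, y_n + (h/2)·k1); y_{n+1} = y_n + h·k2.
t=1.600000, y=0.520000:
  k1 = f(1.600000, 0.520000) = 1.239600
  k2 = f(1.695000, 0.637762) = 1.103260
  y ← 0.520000 + 0.19·1.103260 = 0.729619
t=1.790000, y=0.729619:
  k1 = f(1.790000, 0.729619) = 0.977656
  k2 = f(1.885000, 0.822497) = 0.833499
  y ← 0.729619 + 0.19·0.833499 = 0.887984
y(1.98) ≈ 0.8880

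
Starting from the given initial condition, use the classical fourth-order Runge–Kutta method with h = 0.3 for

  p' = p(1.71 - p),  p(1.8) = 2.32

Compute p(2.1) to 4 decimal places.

2.0300

RK4: k1 = f(s_n, p_n); k2 = f(s_n + h/2, p_n + (h/2)·k1); k3 = f(s_n + h/2, p_n + (h/2)·k2); k4 = f(s_n + h, p_n + h·k3); p_{n+1} = p_n + (h/6)·(k1 + 2k2 + 2k3 + k4).
s=1.800000, p=2.320000:
  k1 = f(1.800000, 2.320000) = -1.415200
  k2 = f(1.950000, 2.107720) = -0.838282
  k3 = f(1.950000, 2.194258) = -1.062586
  k4 = f(2.100000, 2.001224) = -0.582805
  p ← 2.320000 + (0.3/6)·(k1 + 2k2 + 2k3 + k4) = 2.030013
p(2.1) ≈ 2.0300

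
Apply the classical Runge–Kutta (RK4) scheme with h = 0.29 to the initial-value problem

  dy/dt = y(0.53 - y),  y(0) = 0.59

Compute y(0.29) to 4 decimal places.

RK4: k1 = f(t_n, y_n); k2 = f(t_n + h/2, y_n + (h/2)·k1); k3 = f(t_n + h/2, y_n + (h/2)·k2); k4 = f(t_n + h, y_n + h·k3); y_{n+1} = y_n + (h/6)·(k1 + 2k2 + 2k3 + k4).
t=0.000000, y=0.590000:
  k1 = f(0.000000, 0.590000) = -0.035400
  k2 = f(0.145000, 0.584867) = -0.032090
  k3 = f(0.145000, 0.585347) = -0.032397
  k4 = f(0.290000, 0.580605) = -0.029381
  y ← 0.590000 + (0.29/6)·(k1 + 2k2 + 2k3 + k4) = 0.580635
y(0.29) ≈ 0.5806

0.5806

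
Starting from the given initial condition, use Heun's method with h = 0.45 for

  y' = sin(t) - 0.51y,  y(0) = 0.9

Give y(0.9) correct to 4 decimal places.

Heun: k1 = f(t_n, y_n); k2 = f(t_n + h, y_n + h·k1); y_{n+1} = y_n + (h/2)·(k1 + k2).
t=0.000000, y=0.900000:
  k1 = f(0.000000, 0.900000) = -0.459000
  k2 = f(0.450000, 0.693450) = 0.081306
  y ← 0.900000 + (0.45/2)·(-0.459000 + 0.081306) = 0.815019
t=0.450000, y=0.815019:
  k1 = f(0.450000, 0.815019) = 0.019306
  k2 = f(0.900000, 0.823707) = 0.363237
  y ← 0.815019 + (0.45/2)·(0.019306 + 0.363237) = 0.901091
y(0.9) ≈ 0.9011

0.9011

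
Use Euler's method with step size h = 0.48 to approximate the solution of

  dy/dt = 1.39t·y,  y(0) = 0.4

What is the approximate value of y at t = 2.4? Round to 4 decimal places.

Euler: y_{n+1} = y_n + h·f(t_n, y_n).
t=0.000000, y=0.400000: f=0.000000 → y ← 0.400000 + 0.48·0.000000 = 0.400000
t=0.480000, y=0.400000: f=0.266880 → y ← 0.400000 + 0.48·0.266880 = 0.528102
t=0.960000, y=0.528102: f=0.704700 → y ← 0.528102 + 0.48·0.704700 = 0.866358
t=1.440000, y=0.866358: f=1.734103 → y ← 0.866358 + 0.48·1.734103 = 1.698728
t=1.920000, y=1.698728: f=4.533564 → y ← 1.698728 + 0.48·4.533564 = 3.874839
y(2.4) ≈ 3.8748

3.8748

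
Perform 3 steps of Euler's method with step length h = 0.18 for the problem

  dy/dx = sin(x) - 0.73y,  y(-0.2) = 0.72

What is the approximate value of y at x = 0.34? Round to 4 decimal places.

0.4704

Euler: y_{n+1} = y_n + h·f(x_n, y_n).
x=-0.200000, y=0.720000: f=-0.724269 → y ← 0.720000 + 0.18·(-0.724269) = 0.589632
x=-0.020000, y=0.589632: f=-0.450430 → y ← 0.589632 + 0.18·(-0.450430) = 0.508554
x=0.160000, y=0.508554: f=-0.211926 → y ← 0.508554 + 0.18·(-0.211926) = 0.470407
y(0.34) ≈ 0.4704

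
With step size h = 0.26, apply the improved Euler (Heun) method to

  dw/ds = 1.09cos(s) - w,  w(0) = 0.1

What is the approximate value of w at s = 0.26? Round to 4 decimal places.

Heun: k1 = f(s_n, w_n); k2 = f(s_n + h, w_n + h·k1); w_{n+1} = w_n + (h/2)·(k1 + k2).
s=0.000000, w=0.100000:
  k1 = f(0.000000, 0.100000) = 0.990000
  k2 = f(0.260000, 0.357400) = 0.695965
  w ← 0.100000 + (0.26/2)·(0.990000 + 0.695965) = 0.319175
w(0.26) ≈ 0.3192

0.3192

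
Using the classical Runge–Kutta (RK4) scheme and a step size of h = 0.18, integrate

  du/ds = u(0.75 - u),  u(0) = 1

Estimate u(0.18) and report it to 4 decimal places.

0.9596

RK4: k1 = f(s_n, u_n); k2 = f(s_n + h/2, u_n + (h/2)·k1); k3 = f(s_n + h/2, u_n + (h/2)·k2); k4 = f(s_n + h, u_n + h·k3); u_{n+1} = u_n + (h/6)·(k1 + 2k2 + 2k3 + k4).
s=0.000000, u=1.000000:
  k1 = f(0.000000, 1.000000) = -0.250000
  k2 = f(0.090000, 0.977500) = -0.222381
  k3 = f(0.090000, 0.979986) = -0.225383
  k4 = f(0.180000, 0.959431) = -0.200935
  u ← 1.000000 + (0.18/6)·(k1 + 2k2 + 2k3 + k4) = 0.959606
u(0.18) ≈ 0.9596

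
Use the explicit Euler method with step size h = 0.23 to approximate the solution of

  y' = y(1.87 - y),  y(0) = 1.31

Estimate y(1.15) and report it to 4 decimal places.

Euler: y_{n+1} = y_n + h·f(t_n, y_n).
t=0.000000, y=1.310000: f=0.733600 → y ← 1.310000 + 0.23·0.733600 = 1.478728
t=0.230000, y=1.478728: f=0.578585 → y ← 1.478728 + 0.23·0.578585 = 1.611803
t=0.460000, y=1.611803: f=0.416163 → y ← 1.611803 + 0.23·0.416163 = 1.707520
t=0.690000, y=1.707520: f=0.277438 → y ← 1.707520 + 0.23·0.277438 = 1.771331
t=0.920000, y=1.771331: f=0.174776 → y ← 1.771331 + 0.23·0.174776 = 1.811529
y(1.15) ≈ 1.8115

1.8115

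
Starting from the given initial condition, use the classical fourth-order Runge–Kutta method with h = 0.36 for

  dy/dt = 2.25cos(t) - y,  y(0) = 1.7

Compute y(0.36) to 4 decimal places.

1.8503

RK4: k1 = f(t_n, y_n); k2 = f(t_n + h/2, y_n + (h/2)·k1); k3 = f(t_n + h/2, y_n + (h/2)·k2); k4 = f(t_n + h, y_n + h·k3); y_{n+1} = y_n + (h/6)·(k1 + 2k2 + 2k3 + k4).
t=0.000000, y=1.700000:
  k1 = f(0.000000, 1.700000) = 0.550000
  k2 = f(0.180000, 1.799000) = 0.414648
  k3 = f(0.180000, 1.774637) = 0.439012
  k4 = f(0.360000, 1.858044) = 0.247724
  y ← 1.700000 + (0.36/6)·(k1 + 2k2 + 2k3 + k4) = 1.850303
y(0.36) ≈ 1.8503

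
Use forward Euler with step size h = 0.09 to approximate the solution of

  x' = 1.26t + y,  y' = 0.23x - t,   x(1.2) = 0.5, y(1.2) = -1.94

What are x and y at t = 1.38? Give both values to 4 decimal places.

0.4244, -2.1442

Euler on (x,y): x_{n+1} = x_n + h·x', y_{n+1} = y_n + h·y'.
1.200000: (0.500000, -1.940000); f=(-0.428000, -1.085000) → (0.461480, -2.037650)
1.290000: (0.461480, -2.037650); f=(-0.412250, -1.183860) → (0.424378, -2.144197)
(x(1.38), y(1.38)) ≈ (0.4244, -2.1442)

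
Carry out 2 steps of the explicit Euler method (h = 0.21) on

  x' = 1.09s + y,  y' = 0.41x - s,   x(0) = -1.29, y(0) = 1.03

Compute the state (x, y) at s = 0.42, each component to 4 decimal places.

Euler on (x,y): x_{n+1} = x_n + h·x', y_{n+1} = y_n + h·y'.
0.000000: (-1.290000, 1.030000); f=(1.030000, -0.528900) → (-1.073700, 0.918931)
0.210000: (-1.073700, 0.918931); f=(1.147831, -0.650217) → (-0.832655, 0.782385)
(x(0.42), y(0.42)) ≈ (-0.8327, 0.7824)

-0.8327, 0.7824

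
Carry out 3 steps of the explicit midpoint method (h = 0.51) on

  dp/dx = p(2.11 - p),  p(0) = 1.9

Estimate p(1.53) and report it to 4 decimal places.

2.0860

Midpoint: k1 = f(x_n, p_n); k2 = f(x_n + h/2, p_n + (h/2)·k1); p_{n+1} = p_n + h·k2.
x=0.000000, p=1.900000:
  k1 = f(0.000000, 1.900000) = 0.399000
  k2 = f(0.255000, 2.001745) = 0.216699
  p ← 1.900000 + 0.51·0.216699 = 2.010516
x=0.510000, p=2.010516:
  k1 = f(0.510000, 2.010516) = 0.200013
  k2 = f(0.765000, 2.061520) = 0.099943
  p ← 2.010516 + 0.51·0.099943 = 2.061487
x=1.020000, p=2.061487:
  k1 = f(1.020000, 2.061487) = 0.100008
  k2 = f(1.275000, 2.086989) = 0.048023
  p ← 2.061487 + 0.51·0.048023 = 2.085979
p(1.53) ≈ 2.0860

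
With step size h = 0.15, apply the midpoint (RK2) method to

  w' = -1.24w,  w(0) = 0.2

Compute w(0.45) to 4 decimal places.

Midpoint: k1 = f(t_n, w_n); k2 = f(t_n + h/2, w_n + (h/2)·k1); w_{n+1} = w_n + h·k2.
t=0.000000, w=0.200000:
  k1 = f(0.000000, 0.200000) = -0.248000
  k2 = f(0.075000, 0.181400) = -0.224936
  w ← 0.200000 + 0.15·(-0.224936) = 0.166260
t=0.150000, w=0.166260:
  k1 = f(0.150000, 0.166260) = -0.206162
  k2 = f(0.225000, 0.150797) = -0.186989
  w ← 0.166260 + 0.15·(-0.186989) = 0.138211
t=0.300000, w=0.138211:
  k1 = f(0.300000, 0.138211) = -0.171382
  k2 = f(0.375000, 0.125358) = -0.155443
  w ← 0.138211 + 0.15·(-0.155443) = 0.114895
w(0.45) ≈ 0.1149

0.1149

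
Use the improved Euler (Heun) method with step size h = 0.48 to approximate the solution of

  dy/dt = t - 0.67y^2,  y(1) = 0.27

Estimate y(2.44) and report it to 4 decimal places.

1.5876

Heun: k1 = f(t_n, y_n); k2 = f(t_n + h, y_n + h·k1); y_{n+1} = y_n + (h/2)·(k1 + k2).
t=1.000000, y=0.270000:
  k1 = f(1.000000, 0.270000) = 0.951157
  k2 = f(1.480000, 0.726555) = 1.126319
  y ← 0.270000 + (0.48/2)·(0.951157 + 1.126319) = 0.768594
t=1.480000, y=0.768594:
  k1 = f(1.480000, 0.768594) = 1.084206
  k2 = f(1.960000, 1.289013) = 0.846758
  y ← 0.768594 + (0.48/2)·(1.084206 + 0.846758) = 1.232026
t=1.960000, y=1.232026:
  k1 = f(1.960000, 1.232026) = 0.943016
  k2 = f(2.440000, 1.684673) = 0.538457
  y ← 1.232026 + (0.48/2)·(0.943016 + 0.538457) = 1.587579
y(2.44) ≈ 1.5876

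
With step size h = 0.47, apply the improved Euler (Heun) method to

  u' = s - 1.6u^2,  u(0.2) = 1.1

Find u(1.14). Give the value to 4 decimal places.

0.8432

Heun: k1 = f(s_n, u_n); k2 = f(s_n + h, u_n + h·k1); u_{n+1} = u_n + (h/2)·(k1 + k2).
s=0.200000, u=1.100000:
  k1 = f(0.200000, 1.100000) = -1.736000
  k2 = f(0.670000, 0.284080) = 0.540878
  u ← 1.100000 + (0.47/2)·(-1.736000 + 0.540878) = 0.819146
s=0.670000, u=0.819146:
  k1 = f(0.670000, 0.819146) = -0.403601
  k2 = f(1.140000, 0.629454) = 0.506061
  u ← 0.819146 + (0.47/2)·(-0.403601 + 0.506061) = 0.843224
u(1.14) ≈ 0.8432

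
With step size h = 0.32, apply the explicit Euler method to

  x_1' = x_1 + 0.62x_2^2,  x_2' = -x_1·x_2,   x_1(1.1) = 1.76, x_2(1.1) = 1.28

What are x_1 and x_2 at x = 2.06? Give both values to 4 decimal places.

4.6976, -0.0118

Euler on (x_1,x_2): x_1_{n+1} = x_1_n + h·x_1', x_2_{n+1} = x_2_n + h·x_2'.
1.100000: (1.760000, 1.280000); f=(2.775808, -2.252800) → (2.648259, 0.559104)
1.420000: (2.648259, 0.559104); f=(2.842069, -1.480652) → (3.557721, 0.085295)
1.740000: (3.557721, 0.085295); f=(3.562231, -0.303457) → (4.697635, -0.011811)
(x_1(2.06), x_2(2.06)) ≈ (4.6976, -0.0118)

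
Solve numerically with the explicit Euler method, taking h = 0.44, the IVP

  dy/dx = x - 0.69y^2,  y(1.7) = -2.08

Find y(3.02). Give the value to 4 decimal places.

-7.1439

Euler: y_{n+1} = y_n + h·f(x_n, y_n).
x=1.700000, y=-2.080000: f=-1.285216 → y ← -2.080000 + 0.44·(-1.285216) = -2.645495
x=2.140000, y=-2.645495: f=-2.689064 → y ← -2.645495 + 0.44·(-2.689064) = -3.828683
x=2.580000, y=-3.828683: f=-7.534583 → y ← -3.828683 + 0.44·(-7.534583) = -7.143900
y(3.02) ≈ -7.1439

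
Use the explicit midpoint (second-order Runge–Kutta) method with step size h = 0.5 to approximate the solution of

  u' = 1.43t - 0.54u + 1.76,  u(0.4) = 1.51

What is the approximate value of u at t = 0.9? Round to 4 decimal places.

2.3447

Midpoint: k1 = f(t_n, u_n); k2 = f(t_n + h/2, u_n + (h/2)·k1); u_{n+1} = u_n + h·k2.
t=0.400000, u=1.510000:
  k1 = f(0.400000, 1.510000) = 1.516600
  k2 = f(0.650000, 1.889150) = 1.669359
  u ← 1.510000 + 0.5·1.669359 = 2.344679
u(0.9) ≈ 2.3447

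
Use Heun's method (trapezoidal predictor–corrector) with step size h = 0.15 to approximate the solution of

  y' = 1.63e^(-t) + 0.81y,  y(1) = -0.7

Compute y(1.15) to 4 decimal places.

-0.7011

Heun: k1 = f(t_n, y_n); k2 = f(t_n + h, y_n + h·k1); y_{n+1} = y_n + (h/2)·(k1 + k2).
t=1.000000, y=-0.700000:
  k1 = f(1.000000, -0.700000) = 0.032643
  k2 = f(1.150000, -0.695103) = -0.046916
  y ← -0.700000 + (0.15/2)·(0.032643 + (-0.046916)) = -0.701070
y(1.15) ≈ -0.7011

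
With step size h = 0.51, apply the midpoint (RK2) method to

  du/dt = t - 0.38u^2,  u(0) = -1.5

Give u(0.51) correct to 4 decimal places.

-1.9420

Midpoint: k1 = f(t_n, u_n); k2 = f(t_n + h/2, u_n + (h/2)·k1); u_{n+1} = u_n + h·k2.
t=0.000000, u=-1.500000:
  k1 = f(0.000000, -1.500000) = -0.855000
  k2 = f(0.255000, -1.718025) = -0.866612
  u ← -1.500000 + 0.51·(-0.866612) = -1.941972
u(0.51) ≈ -1.9420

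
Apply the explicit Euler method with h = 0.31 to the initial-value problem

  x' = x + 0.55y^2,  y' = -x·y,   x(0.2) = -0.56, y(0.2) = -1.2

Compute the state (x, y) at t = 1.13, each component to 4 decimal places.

0.0536, -1.7728

Euler on (x,y): x_{n+1} = x_n + h·x', y_{n+1} = y_n + h·y'.
0.200000: (-0.560000, -1.200000); f=(0.232000, -0.672000) → (-0.488080, -1.408320)
0.510000: (-0.488080, -1.408320); f=(0.602771, -0.687373) → (-0.301221, -1.621406)
0.820000: (-0.301221, -1.621406); f=(1.144705, -0.488401) → (0.053637, -1.772810)
(x(1.13), y(1.13)) ≈ (0.0536, -1.7728)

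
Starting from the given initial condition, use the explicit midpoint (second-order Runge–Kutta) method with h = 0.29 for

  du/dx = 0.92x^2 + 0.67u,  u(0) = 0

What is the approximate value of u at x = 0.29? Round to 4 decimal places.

0.0056

Midpoint: k1 = f(x_n, u_n); k2 = f(x_n + h/2, u_n + (h/2)·k1); u_{n+1} = u_n + h·k2.
x=0.000000, u=0.000000:
  k1 = f(0.000000, 0.000000) = 0.000000
  k2 = f(0.145000, 0.000000) = 0.019343
  u ← 0.000000 + 0.29·0.019343 = 0.005609
u(0.29) ≈ 0.0056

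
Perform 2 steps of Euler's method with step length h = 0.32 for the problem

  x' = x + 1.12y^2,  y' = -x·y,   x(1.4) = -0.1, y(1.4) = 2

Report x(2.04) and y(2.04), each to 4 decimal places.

3.2449, 1.2043

Euler on (x,y): x_{n+1} = x_n + h·x', y_{n+1} = y_n + h·y'.
1.400000: (-0.100000, 2.000000); f=(4.380000, 0.200000) → (1.301600, 2.064000)
1.720000: (1.301600, 2.064000); f=(6.072908, -2.686502) → (3.244930, 1.204319)
(x(2.04), y(2.04)) ≈ (3.2449, 1.2043)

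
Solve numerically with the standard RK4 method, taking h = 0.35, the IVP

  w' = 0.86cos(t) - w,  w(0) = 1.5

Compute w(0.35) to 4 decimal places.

1.3054

RK4: k1 = f(t_n, w_n); k2 = f(t_n + h/2, w_n + (h/2)·k1); k3 = f(t_n + h/2, w_n + (h/2)·k2); k4 = f(t_n + h, w_n + h·k3); w_{n+1} = w_n + (h/6)·(k1 + 2k2 + 2k3 + k4).
t=0.000000, w=1.500000:
  k1 = f(0.000000, 1.500000) = -0.640000
  k2 = f(0.175000, 1.388000) = -0.541135
  k3 = f(0.175000, 1.405301) = -0.558437
  k4 = f(0.350000, 1.304547) = -0.496687
  w ← 1.500000 + (0.35/6)·(k1 + 2k2 + 2k3 + k4) = 1.305410
w(0.35) ≈ 1.3054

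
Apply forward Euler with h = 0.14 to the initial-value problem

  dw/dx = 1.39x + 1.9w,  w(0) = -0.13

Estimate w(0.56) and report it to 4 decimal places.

-0.1396

Euler: w_{n+1} = w_n + h·f(x_n, w_n).
x=0.000000, w=-0.130000: f=-0.247000 → w ← -0.130000 + 0.14·(-0.247000) = -0.164580
x=0.140000, w=-0.164580: f=-0.118102 → w ← -0.164580 + 0.14·(-0.118102) = -0.181114
x=0.280000, w=-0.181114: f=0.045083 → w ← -0.181114 + 0.14·0.045083 = -0.174803
x=0.420000, w=-0.174803: f=0.251675 → w ← -0.174803 + 0.14·0.251675 = -0.139568
w(0.56) ≈ -0.1396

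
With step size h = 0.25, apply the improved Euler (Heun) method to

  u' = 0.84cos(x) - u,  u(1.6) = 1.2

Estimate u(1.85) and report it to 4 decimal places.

Heun: k1 = f(x_n, u_n); k2 = f(x_n + h, u_n + h·k1); u_{n+1} = u_n + (h/2)·(k1 + k2).
x=1.600000, u=1.200000:
  k1 = f(1.600000, 1.200000) = -1.224528
  k2 = f(1.850000, 0.893868) = -1.125364
  u ← 1.200000 + (0.25/2)·(-1.224528 + (-1.125364)) = 0.906264
u(1.85) ≈ 0.9063

0.9063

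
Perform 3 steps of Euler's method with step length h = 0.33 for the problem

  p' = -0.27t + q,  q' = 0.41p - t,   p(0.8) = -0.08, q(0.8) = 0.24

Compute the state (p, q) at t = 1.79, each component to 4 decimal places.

Euler on (p,q): p_{n+1} = p_n + h·p', q_{n+1} = q_n + h·q'.
0.800000: (-0.080000, 0.240000); f=(0.024000, -0.832800) → (-0.072080, -0.034824)
1.130000: (-0.072080, -0.034824); f=(-0.339924, -1.159553) → (-0.184255, -0.417476)
1.460000: (-0.184255, -0.417476); f=(-0.811676, -1.535545) → (-0.452108, -0.924206)
(p(1.79), q(1.79)) ≈ (-0.4521, -0.9242)

-0.4521, -0.9242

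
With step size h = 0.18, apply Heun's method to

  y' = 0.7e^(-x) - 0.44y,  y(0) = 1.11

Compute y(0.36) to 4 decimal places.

1.1422

Heun: k1 = f(x_n, y_n); k2 = f(x_n + h, y_n + h·k1); y_{n+1} = y_n + (h/2)·(k1 + k2).
x=0.000000, y=1.110000:
  k1 = f(0.000000, 1.110000) = 0.211600
  k2 = f(0.180000, 1.148088) = 0.079530
  y ← 1.110000 + (0.18/2)·(0.211600 + 0.079530) = 1.136202
x=0.180000, y=1.136202:
  k1 = f(0.180000, 1.136202) = 0.084760
  k2 = f(0.360000, 1.151459) = -0.018268
  y ← 1.136202 + (0.18/2)·(0.084760 + (-0.018268)) = 1.142186
y(0.36) ≈ 1.1422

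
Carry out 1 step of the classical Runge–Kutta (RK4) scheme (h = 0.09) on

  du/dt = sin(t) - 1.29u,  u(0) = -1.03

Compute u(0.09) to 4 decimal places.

-0.9132

RK4: k1 = f(t_n, u_n); k2 = f(t_n + h/2, u_n + (h/2)·k1); k3 = f(t_n + h/2, u_n + (h/2)·k2); k4 = f(t_n + h, u_n + h·k3); u_{n+1} = u_n + (h/6)·(k1 + 2k2 + 2k3 + k4).
t=0.000000, u=-1.030000:
  k1 = f(0.000000, -1.030000) = 1.328700
  k2 = f(0.045000, -0.970209) = 1.296554
  k3 = f(0.045000, -0.971655) = 1.298420
  k4 = f(0.090000, -0.913142) = 1.267832
  u ← -1.030000 + (0.09/6)·(k1 + 2k2 + 2k3 + k4) = -0.913203
u(0.09) ≈ -0.9132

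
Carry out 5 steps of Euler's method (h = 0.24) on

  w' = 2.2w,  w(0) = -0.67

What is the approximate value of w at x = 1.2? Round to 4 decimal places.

-5.5807

Euler: w_{n+1} = w_n + h·f(x_n, w_n).
x=0.000000, w=-0.670000: f=-1.474000 → w ← -0.670000 + 0.24·(-1.474000) = -1.023760
x=0.240000, w=-1.023760: f=-2.252272 → w ← -1.023760 + 0.24·(-2.252272) = -1.564305
x=0.480000, w=-1.564305: f=-3.441472 → w ← -1.564305 + 0.24·(-3.441472) = -2.390258
x=0.720000, w=-2.390258: f=-5.258569 → w ← -2.390258 + 0.24·(-5.258569) = -3.652315
x=0.960000, w=-3.652315: f=-8.035093 → w ← -3.652315 + 0.24·(-8.035093) = -5.580737
w(1.2) ≈ -5.5807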